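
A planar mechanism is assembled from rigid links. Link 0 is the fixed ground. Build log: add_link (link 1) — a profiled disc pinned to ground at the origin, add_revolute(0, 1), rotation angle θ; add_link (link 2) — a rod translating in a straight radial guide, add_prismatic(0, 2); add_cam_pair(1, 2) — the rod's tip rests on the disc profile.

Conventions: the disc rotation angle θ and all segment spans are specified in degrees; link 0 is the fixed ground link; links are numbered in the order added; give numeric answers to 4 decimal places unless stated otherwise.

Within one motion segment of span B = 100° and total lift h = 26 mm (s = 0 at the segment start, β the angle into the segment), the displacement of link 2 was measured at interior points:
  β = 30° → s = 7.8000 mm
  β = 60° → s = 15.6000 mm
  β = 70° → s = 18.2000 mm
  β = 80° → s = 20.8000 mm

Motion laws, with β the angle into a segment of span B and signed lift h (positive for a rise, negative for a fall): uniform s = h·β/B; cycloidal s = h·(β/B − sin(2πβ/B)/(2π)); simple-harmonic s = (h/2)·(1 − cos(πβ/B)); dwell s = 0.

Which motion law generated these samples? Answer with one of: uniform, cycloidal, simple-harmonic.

candidates at β/B = r: uniform s = h·r (linear in β); cycloidal s = h·(r − sin(2πr)/(2π)); simple-harmonic s = (h/2)(1 − cos(πr))
β=30°: printed 7.8000 | uniform 7.8000, cycloidal 3.8645, simple-harmonic 5.3588
β=60°: printed 15.6000 | uniform 15.6000, cycloidal 18.0323, simple-harmonic 17.0172
β=70°: printed 18.2000 | uniform 18.2000, cycloidal 22.1355, simple-harmonic 20.6412
β=80°: printed 20.8000 | uniform 20.8000, cycloidal 24.7355, simple-harmonic 23.5172
only one law matches every sample → uniform

uniform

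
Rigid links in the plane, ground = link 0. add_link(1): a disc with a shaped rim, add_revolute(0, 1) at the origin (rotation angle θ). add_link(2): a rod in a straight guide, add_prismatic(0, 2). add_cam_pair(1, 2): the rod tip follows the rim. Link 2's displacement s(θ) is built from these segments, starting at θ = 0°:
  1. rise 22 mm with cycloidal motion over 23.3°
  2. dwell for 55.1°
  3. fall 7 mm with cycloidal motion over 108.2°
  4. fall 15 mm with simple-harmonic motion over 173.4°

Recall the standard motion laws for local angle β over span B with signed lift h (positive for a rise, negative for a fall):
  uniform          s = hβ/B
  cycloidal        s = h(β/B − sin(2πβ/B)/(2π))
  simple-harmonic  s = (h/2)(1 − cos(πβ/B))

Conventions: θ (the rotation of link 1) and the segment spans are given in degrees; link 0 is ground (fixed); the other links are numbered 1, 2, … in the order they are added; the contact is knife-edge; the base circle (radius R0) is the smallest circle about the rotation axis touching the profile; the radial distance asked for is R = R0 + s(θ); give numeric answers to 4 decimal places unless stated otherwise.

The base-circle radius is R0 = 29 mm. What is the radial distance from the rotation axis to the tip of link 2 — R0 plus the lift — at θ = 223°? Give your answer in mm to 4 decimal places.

segment 1 (0° to 23.3°, cycloidal, h = 22) is passed completely: s = 0.0000 + (22) = 22.0000
segment 2 (23.3° to 78.4°, dwell): s unchanged at 22.0000
segment 3 (78.4° to 186.6°, cycloidal, h = -7) is passed completely: s = 22.0000 + (-7) = 15.0000
θ = 223° falls in segment 4 (186.6° to 360°, simple-harmonic, h = -15): β = 223 − 186.6 = 36.4°, B = 173.4°; Δs = -15/2·(1 − cos(π·0.2099)) = -1.5727; s = 15.0000 − 1.5727 = 13.4273
R = R0 + s = 29 + 13.4273 = 42.4273

42.4273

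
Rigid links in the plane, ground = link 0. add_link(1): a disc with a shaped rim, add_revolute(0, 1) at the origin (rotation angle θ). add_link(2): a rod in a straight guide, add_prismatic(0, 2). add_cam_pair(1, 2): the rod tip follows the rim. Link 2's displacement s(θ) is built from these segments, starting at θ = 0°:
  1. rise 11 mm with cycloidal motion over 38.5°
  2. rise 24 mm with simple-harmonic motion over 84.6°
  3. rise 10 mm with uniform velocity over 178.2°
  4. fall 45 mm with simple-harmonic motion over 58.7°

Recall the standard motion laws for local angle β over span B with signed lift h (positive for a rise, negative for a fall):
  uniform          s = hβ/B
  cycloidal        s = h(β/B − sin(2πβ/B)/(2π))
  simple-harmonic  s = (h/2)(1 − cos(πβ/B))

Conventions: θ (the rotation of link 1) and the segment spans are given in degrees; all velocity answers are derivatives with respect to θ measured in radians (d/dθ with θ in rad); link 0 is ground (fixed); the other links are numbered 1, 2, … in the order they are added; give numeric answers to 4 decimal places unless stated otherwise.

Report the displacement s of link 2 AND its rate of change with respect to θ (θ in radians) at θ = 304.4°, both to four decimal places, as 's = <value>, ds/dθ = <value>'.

segment 1 (0° to 38.5°, cycloidal, h = 11) is passed completely: s = 0.0000 + (11) = 11.0000
segment 2 (38.5° to 123.1°, simple-harmonic, h = 24) is passed completely: s = 11.0000 + (24) = 35.0000
segment 3 (123.1° to 301.3°, uniform, h = 10) is passed completely: s = 35.0000 + (10) = 45.0000
θ = 304.4° falls in segment 4 (301.3° to 360°, simple-harmonic, h = -45): β = 304.4 − 301.3 = 3.1°, B = 58.7°; Δs = -45/2·(1 − cos(π·0.0528)) = -0.3090; s = 45.0000 − 0.3090 = 44.6910
velocity in seg [301.3°–360°] (simple-harmonic), θ in radians: β = 3.1° = 0.0541 rad, B = 58.7° = 1.0245 rad; ds/dθ = (πh/(2B)) sin(πβ/B) = (π·(-45)/(2·1.0245)) sin(π·0.0528) = -11.394523 mm/rad

s = 44.6910, ds/dθ = -11.3945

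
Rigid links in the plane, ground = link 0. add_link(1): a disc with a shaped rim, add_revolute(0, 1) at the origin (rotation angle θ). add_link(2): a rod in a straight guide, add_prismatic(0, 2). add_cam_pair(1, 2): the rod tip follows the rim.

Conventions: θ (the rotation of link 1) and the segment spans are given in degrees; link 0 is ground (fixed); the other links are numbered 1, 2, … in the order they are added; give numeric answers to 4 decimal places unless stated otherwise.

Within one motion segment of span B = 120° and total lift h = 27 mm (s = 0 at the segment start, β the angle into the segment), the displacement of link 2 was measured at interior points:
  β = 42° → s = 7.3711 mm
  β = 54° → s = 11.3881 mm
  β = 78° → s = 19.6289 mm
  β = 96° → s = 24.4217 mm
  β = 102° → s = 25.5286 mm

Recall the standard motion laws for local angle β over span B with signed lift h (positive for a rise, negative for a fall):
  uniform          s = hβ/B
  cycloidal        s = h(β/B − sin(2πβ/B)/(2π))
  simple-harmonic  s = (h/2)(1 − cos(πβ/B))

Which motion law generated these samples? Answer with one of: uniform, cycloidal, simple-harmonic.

candidates at β/B = r: uniform s = h·r (linear in β); cycloidal s = h·(r − sin(2πr)/(2π)); simple-harmonic s = (h/2)(1 − cos(πr))
β=42°: printed 7.3711 | uniform 9.4500, cycloidal 5.9735, simple-harmonic 7.3711
β=54°: printed 11.3881 | uniform 12.1500, cycloidal 10.8221, simple-harmonic 11.3881
β=78°: printed 19.6289 | uniform 17.5500, cycloidal 21.0265, simple-harmonic 19.6289
β=96°: printed 24.4217 | uniform 21.6000, cycloidal 25.6869, simple-harmonic 24.4217
β=102°: printed 25.5286 | uniform 22.9500, cycloidal 26.4265, simple-harmonic 25.5286
only one law matches every sample → simple-harmonic

simple-harmonic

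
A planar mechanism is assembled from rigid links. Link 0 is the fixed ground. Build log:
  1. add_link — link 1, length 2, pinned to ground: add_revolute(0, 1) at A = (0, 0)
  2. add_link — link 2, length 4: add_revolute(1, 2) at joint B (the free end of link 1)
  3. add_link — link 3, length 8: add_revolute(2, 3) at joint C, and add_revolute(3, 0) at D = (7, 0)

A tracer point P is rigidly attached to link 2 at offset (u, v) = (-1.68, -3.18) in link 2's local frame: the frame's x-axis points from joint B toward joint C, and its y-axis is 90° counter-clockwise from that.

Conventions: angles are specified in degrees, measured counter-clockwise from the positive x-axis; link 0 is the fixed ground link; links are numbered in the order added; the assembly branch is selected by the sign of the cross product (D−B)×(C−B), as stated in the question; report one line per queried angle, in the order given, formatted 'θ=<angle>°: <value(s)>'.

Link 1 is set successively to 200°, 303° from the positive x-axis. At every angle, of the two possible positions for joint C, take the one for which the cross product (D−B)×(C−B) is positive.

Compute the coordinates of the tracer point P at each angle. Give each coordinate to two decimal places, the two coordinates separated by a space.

A=(0,0), D=(7.00,0)
θ=200°: B = A + 2.00·(cos200°, sin200°) = (-1.8794, -0.6840)
θ=200°: |BD| = 8.9057
θ=200°: circle(B,4.00) ∩ circle(D,8.00): a=1.7579, h=3.5930
θ=200°:   candidates: C₊=(-0.4026,3.0334) cross=31.998; C₋=(0.1493,-4.1314) cross=-31.998
θ=200°:   branch + wants cross > 0 → take C=(-0.4026,3.0334) (cross=31.998)
θ=200°: ex = (C−B)/|BC| = (0.3692,0.9294); ey = (-0.9294,0.3692)
θ=200°: P = B + -1.68·ex + -3.18·ey = (0.4557,-3.4194)
θ=303°: B = A + 2.00·(cos303°, sin303°) = (1.0893, -1.6773)
θ=303°: |BD| = 6.1441
θ=303°: circle(B,4.00) ∩ circle(D,8.00): a=-0.8341, h=3.9121
θ=303°:   candidates: C₊=(-0.7812,1.8584) cross=24.036; C₋=(1.3548,-5.6685) cross=-24.036
θ=303°:   branch + wants cross > 0 → take C=(-0.7812,1.8584) (cross=24.036)
θ=303°: ex = (C−B)/|BC| = (-0.4676,0.8839); ey = (-0.8839,-0.4676)
θ=303°: P = B + -1.68·ex + -3.18·ey = (4.6858,-1.6754)

θ=200°: 0.46 -3.42
θ=303°: 4.69 -1.68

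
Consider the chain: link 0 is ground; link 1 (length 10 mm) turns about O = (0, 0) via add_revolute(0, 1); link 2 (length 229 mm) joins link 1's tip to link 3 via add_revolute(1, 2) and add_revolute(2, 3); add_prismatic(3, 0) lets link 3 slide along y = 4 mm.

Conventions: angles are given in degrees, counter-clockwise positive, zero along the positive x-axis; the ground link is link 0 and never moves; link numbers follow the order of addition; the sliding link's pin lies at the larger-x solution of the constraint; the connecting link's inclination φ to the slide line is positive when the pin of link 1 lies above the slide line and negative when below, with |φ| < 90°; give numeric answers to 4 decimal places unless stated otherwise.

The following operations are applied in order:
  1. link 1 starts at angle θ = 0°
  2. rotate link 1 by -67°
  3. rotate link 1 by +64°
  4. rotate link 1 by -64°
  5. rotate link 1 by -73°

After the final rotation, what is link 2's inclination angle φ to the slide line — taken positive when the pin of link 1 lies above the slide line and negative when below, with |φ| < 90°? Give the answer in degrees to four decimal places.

geometry: r = 10 mm, L = 229 mm, e = 4 mm; θ starts at 0°
rotate link 1 by -67°: θ ← 0° -67° = -67°
rotate link 1 by +64°: θ ← -67° +64° = -3°
rotate link 1 by -64°: θ ← -3° -64° = -67°
rotate link 1 by -73°: θ ← -67° -73° = -140°
h = r sin θ − e = -6.427876 − 4 = -10.427876
sin φ = h / L = -10.427876 / 229 = -0.04553658
φ = arcsin(-0.04553658) = -2.609956°

-2.6100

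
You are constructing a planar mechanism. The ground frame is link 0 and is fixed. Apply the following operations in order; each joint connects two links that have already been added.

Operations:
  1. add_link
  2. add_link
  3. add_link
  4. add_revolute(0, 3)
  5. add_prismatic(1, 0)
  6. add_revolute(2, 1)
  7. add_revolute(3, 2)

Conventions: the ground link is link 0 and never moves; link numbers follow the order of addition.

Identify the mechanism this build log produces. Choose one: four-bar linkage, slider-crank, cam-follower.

links: 4 (incl. ground); joints: 3 revolute, 1 prismatic, 0 higher (cam) pair, forming one closed loop
4 links, 3 revolutes + 1 prismatic in one loop → slider-crank

slider-crank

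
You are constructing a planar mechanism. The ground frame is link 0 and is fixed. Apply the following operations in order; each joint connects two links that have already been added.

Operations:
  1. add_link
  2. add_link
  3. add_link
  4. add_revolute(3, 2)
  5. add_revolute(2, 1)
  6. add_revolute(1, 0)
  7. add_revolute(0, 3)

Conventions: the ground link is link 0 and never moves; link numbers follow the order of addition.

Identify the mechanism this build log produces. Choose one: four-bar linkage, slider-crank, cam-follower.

links: 4 (incl. ground); joints: 4 revolute, 0 prismatic, 0 higher (cam) pair, forming one closed loop
4 links in a single 4R loop → four-bar linkage

four-bar linkage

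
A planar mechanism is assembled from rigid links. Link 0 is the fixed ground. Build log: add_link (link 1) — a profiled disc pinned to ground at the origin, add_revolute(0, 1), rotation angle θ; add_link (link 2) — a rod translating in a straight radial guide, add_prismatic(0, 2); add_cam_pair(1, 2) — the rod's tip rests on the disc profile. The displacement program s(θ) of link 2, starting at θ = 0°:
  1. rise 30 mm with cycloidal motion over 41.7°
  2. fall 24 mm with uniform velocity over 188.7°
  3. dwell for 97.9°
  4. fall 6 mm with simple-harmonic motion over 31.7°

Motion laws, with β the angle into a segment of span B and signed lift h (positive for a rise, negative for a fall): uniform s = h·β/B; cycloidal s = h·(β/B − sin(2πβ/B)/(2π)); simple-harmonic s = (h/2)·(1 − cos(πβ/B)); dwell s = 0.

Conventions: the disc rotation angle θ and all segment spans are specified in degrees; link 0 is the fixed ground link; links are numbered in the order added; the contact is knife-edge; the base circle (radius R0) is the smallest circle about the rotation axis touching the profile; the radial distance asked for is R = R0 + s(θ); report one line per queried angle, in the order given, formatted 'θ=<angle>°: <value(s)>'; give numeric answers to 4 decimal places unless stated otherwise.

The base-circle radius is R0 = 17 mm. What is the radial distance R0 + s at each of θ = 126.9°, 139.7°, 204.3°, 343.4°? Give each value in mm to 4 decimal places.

seg 1 [0°–41.7°] cycloidal, h=30: full span → s += 30 → s = 30.0000
seg 2 [41.7°–230.4°] uniform, h=-24: θ=126.9° here. β=85.2, B=188.7. -24·85.2/188.7 = -10.8362 → s = 19.1638
seg 2 [41.7°–230.4°] uniform, h=-24: θ=139.7° here. β=98, B=188.7. -24·98/188.7 = -12.4642 → s = 17.5358
seg 2 [41.7°–230.4°] uniform, h=-24: θ=204.3° here. β=162.6, B=188.7. -24·162.6/188.7 = -20.6804 → s = 9.3196
seg 2 [41.7°–230.4°] uniform, h=-24: full span → s += -24 → s = 6.0000
seg 3 [230.4°–328.3°] dwell: s stays 6.0000
seg 4 [328.3°–360°] simple-harmonic, h=-6: θ=343.4° here. β=15.1, B=31.7. -6/2·(1 − cos(π·0.4763)) = -2.7772 → s = 3.2228
θ=126.9°: R = R0 + s = 17 + 19.1638 = 36.1638
θ=139.7°: R = R0 + s = 17 + 17.5358 = 34.5358
θ=204.3°: R = R0 + s = 17 + 9.3196 = 26.3196
θ=343.4°: R = R0 + s = 17 + 3.2228 = 20.2228

θ=126.9°: 36.1638
θ=139.7°: 34.5358
θ=204.3°: 26.3196
θ=343.4°: 20.2228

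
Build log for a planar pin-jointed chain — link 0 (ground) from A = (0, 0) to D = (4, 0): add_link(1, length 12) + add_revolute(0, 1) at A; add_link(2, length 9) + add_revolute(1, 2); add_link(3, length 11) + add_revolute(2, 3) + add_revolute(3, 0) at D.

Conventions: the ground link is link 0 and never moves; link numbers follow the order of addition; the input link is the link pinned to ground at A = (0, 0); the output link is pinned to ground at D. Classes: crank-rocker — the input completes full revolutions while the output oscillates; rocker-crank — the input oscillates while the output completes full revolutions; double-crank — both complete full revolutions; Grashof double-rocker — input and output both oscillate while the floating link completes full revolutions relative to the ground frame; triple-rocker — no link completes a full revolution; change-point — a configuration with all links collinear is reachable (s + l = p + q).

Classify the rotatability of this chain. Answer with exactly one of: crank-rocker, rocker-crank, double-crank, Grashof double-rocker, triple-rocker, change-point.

lengths: ground=4, input=12, coupler=9, output=11
sorted: s=4 (shortest), l=12 (longest), p+q=20
s + l = 16 vs p + q = 20
s + l < p + q (Grashof) with shortest = ground link → double-crank

double-crank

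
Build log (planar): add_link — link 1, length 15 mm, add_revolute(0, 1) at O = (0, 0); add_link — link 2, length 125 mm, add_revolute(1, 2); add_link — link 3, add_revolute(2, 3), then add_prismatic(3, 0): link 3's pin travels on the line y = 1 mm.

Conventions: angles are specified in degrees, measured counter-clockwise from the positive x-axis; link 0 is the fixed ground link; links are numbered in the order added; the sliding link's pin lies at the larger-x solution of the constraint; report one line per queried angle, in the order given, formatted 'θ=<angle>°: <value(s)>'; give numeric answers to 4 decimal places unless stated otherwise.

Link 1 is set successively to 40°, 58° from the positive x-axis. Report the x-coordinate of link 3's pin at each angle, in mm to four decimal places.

geometry: r = 15 mm, L = 125 mm, e = 1 mm
θ=40°: crank pin P = (r cos θ, r sin θ) = (11.490667, 9.641814)
θ=40°: h = r sin θ − e = 9.641814 − 1 = 8.641814
θ=40°: x = r cos θ + √(L² − h²) = 11.490667 + 124.700918 = 136.191585
θ=58°: crank pin P = (r cos θ, r sin θ) = (7.948789, 12.720721)
θ=58°: h = r sin θ − e = 12.720721 − 1 = 11.720721
θ=58°: x = r cos θ + √(L² − h²) = 7.948789 + 124.449286 = 132.398075

θ=40°: 136.1916
θ=58°: 132.3981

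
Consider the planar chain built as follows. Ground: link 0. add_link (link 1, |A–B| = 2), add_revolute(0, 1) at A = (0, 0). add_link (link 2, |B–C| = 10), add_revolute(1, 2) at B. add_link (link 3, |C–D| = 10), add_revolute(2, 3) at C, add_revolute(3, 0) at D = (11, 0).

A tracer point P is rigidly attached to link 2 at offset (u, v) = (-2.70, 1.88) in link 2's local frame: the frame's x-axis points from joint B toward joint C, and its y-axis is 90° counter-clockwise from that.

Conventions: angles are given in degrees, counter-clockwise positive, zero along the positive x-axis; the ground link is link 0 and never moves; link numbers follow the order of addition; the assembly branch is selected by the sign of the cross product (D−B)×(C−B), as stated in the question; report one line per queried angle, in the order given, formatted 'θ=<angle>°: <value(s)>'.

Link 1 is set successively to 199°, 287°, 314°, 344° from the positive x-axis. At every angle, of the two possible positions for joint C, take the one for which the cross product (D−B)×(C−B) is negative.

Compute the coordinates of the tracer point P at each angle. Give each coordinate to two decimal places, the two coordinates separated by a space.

A=(0,0), D=(11.00,0)
θ=199°: B = A + 2.00·(cos199°, sin199°) = (-1.8910, -0.6511)
θ=199°: |BD| = 12.9075
θ=199°: circle(B,10.00) ∩ circle(D,10.00): a=6.4537, h=7.6387
θ=199°:   candidates: C₊=(4.1691,7.3034) cross=98.596; C₋=(4.9398,-7.9545) cross=-98.596
θ=199°:   branch - wants cross < 0 → take C=(4.9398,-7.9545) (cross=-98.596)
θ=199°: ex = (C−B)/|BC| = (0.6831,-0.7303); ey = (0.7303,0.6831)
θ=199°: P = B + -2.70·ex + 1.88·ey = (-2.3623,2.6050)
θ=287°: B = A + 2.00·(cos287°, sin287°) = (0.5847, -1.9126)
θ=287°: |BD| = 10.5894
θ=287°: circle(B,10.00) ∩ circle(D,10.00): a=5.2947, h=8.4833
θ=287°:   candidates: C₊=(4.2602,7.3875) cross=89.833; C₋=(7.3246,-9.3001) cross=-89.833
θ=287°:   branch - wants cross < 0 → take C=(7.3246,-9.3001) (cross=-89.833)
θ=287°: ex = (C−B)/|BC| = (0.6740,-0.7387); ey = (0.7387,0.6740)
θ=287°: P = B + -2.70·ex + 1.88·ey = (0.1538,1.3491)
θ=314°: B = A + 2.00·(cos314°, sin314°) = (1.3893, -1.4387)
θ=314°: |BD| = 9.7178
θ=314°: circle(B,10.00) ∩ circle(D,10.00): a=4.8589, h=8.7402
θ=314°:   candidates: C₊=(4.9007,7.9246) cross=84.935; C₋=(7.4886,-9.3632) cross=-84.935
θ=314°:   branch - wants cross < 0 → take C=(7.4886,-9.3632) (cross=-84.935)
θ=314°: ex = (C−B)/|BC| = (0.6099,-0.7925); ey = (0.7925,0.6099)
θ=314°: P = B + -2.70·ex + 1.88·ey = (1.2323,1.8476)
θ=344°: B = A + 2.00·(cos344°, sin344°) = (1.9225, -0.5513)
θ=344°: |BD| = 9.0942
θ=344°: circle(B,10.00) ∩ circle(D,10.00): a=4.5471, h=8.9064
θ=344°:   candidates: C₊=(5.9214,8.6144) cross=80.997; C₋=(7.0012,-9.1657) cross=-80.997
θ=344°:   branch - wants cross < 0 → take C=(7.0012,-9.1657) (cross=-80.997)
θ=344°: ex = (C−B)/|BC| = (0.5079,-0.8614); ey = (0.8614,0.5079)
θ=344°: P = B + -2.70·ex + 1.88·ey = (2.1708,2.7294)

θ=199°: -2.36 2.60
θ=287°: 0.15 1.35
θ=314°: 1.23 1.85
θ=344°: 2.17 2.73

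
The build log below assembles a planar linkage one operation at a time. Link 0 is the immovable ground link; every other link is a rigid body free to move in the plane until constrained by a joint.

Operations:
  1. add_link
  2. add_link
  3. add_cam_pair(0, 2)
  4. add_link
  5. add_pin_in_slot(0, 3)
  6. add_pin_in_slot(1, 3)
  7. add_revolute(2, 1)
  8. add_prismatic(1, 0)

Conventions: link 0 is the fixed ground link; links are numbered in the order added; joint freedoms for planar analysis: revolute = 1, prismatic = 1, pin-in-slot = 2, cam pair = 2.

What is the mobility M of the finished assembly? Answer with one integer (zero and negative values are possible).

L=1 J1=0 J2=0
add link → L=2 J1=0 J2=0
add link → L=3 J1=0 J2=0
C@0,2 dof=2 J2 → L=3 J1=0 J2=1
add link → L=4 J1=0 J2=1
PS@0,3 dof=2 J2 → L=4 J1=0 J2=2
PS@1,3 dof=2 J2 → L=4 J1=0 J2=3
R@2,1 dof=1 J1 → L=4 J1=1 J2=3
P@1,0 dof=1 J1 → L=4 J1=2 J2=3
M=3(L−1)−2J1−J2=3·3−2·2−3=2

M = 2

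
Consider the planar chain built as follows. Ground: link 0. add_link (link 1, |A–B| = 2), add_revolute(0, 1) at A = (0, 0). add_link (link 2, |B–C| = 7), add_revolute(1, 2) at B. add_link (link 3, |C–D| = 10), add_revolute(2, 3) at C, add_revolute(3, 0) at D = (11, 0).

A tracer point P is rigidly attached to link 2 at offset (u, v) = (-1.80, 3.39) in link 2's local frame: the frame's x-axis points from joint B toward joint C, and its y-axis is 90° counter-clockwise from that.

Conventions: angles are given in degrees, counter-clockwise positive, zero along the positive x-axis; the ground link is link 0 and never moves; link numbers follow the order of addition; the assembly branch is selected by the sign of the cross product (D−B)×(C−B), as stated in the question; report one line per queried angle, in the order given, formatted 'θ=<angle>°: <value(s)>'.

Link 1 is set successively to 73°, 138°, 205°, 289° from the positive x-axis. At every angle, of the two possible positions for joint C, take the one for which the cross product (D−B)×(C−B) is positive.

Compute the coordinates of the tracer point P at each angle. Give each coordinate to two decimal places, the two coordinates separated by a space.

A=(0,0), D=(11.00,0)
θ=73°: B = A + 2.00·(cos73°, sin73°) = (0.5847, 1.9126)
θ=73°: |BD| = 10.5894
θ=73°: circle(B,7.00) ∩ circle(D,10.00): a=2.8866, h=6.3771
θ=73°:   candidates: C₊=(4.5757,7.6635) cross=67.530; C₋=(2.2721,-4.8810) cross=-67.530
θ=73°:   branch + wants cross > 0 → take C=(4.5757,7.6635) (cross=67.530)
θ=73°: ex = (C−B)/|BC| = (0.5701,0.8215); ey = (-0.8215,0.5701)
θ=73°: P = B + -1.80·ex + 3.39·ey = (-3.2266,2.3666)
θ=138°: B = A + 2.00·(cos138°, sin138°) = (-1.4863, 1.3383)
θ=138°: |BD| = 12.5578
θ=138°: circle(B,7.00) ∩ circle(D,10.00): a=4.2483, h=5.5635
θ=138°:   candidates: C₊=(3.3307,6.4173) cross=69.865; C₋=(2.1449,-4.6462) cross=-69.865
θ=138°:   branch + wants cross > 0 → take C=(3.3307,6.4173) (cross=69.865)
θ=138°: ex = (C−B)/|BC| = (0.6881,0.7256); ey = (-0.7256,0.6881)
θ=138°: P = B + -1.80·ex + 3.39·ey = (-5.1846,2.3650)
θ=205°: B = A + 2.00·(cos205°, sin205°) = (-1.8126, -0.8452)
θ=205°: |BD| = 12.8405
θ=205°: circle(B,7.00) ∩ circle(D,10.00): a=4.4343, h=5.4163
θ=205°:   candidates: C₊=(2.2556,4.8513) cross=69.548; C₋=(2.9686,-5.9579) cross=-69.548
θ=205°:   branch + wants cross > 0 → take C=(2.2556,4.8513) (cross=69.548)
θ=205°: ex = (C−B)/|BC| = (0.5812,0.8138); ey = (-0.8138,0.5812)
θ=205°: P = B + -1.80·ex + 3.39·ey = (-5.6174,-0.3399)
θ=289°: B = A + 2.00·(cos289°, sin289°) = (0.6511, -1.8910)
θ=289°: |BD| = 10.5202
θ=289°: circle(B,7.00) ∩ circle(D,10.00): a=2.8362, h=6.3997
θ=289°:   candidates: C₊=(2.2908,4.9142) cross=67.326; C₋=(4.5915,-7.6767) cross=-67.326
θ=289°:   branch + wants cross > 0 → take C=(2.2908,4.9142) (cross=67.326)
θ=289°: ex = (C−B)/|BC| = (0.2342,0.9722); ey = (-0.9722,0.2342)
θ=289°: P = B + -1.80·ex + 3.39·ey = (-3.0662,-2.8469)

θ=73°: -3.23 2.37
θ=138°: -5.18 2.37
θ=205°: -5.62 -0.34
θ=289°: -3.07 -2.85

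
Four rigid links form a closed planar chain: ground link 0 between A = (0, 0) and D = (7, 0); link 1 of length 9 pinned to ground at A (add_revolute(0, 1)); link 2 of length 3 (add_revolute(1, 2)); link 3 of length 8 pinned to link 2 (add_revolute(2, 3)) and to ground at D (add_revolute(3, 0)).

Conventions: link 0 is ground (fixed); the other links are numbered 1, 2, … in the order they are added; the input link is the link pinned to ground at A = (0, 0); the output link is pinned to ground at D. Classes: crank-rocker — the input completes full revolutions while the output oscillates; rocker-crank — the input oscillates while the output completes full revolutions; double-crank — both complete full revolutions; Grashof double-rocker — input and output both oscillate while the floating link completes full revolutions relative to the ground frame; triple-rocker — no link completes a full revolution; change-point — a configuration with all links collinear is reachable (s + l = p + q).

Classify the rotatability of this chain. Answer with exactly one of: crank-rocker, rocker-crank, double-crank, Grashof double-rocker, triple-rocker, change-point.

lengths: ground=7, input=9, coupler=3, output=8
sorted: s=3 (shortest), l=9 (longest), p+q=15
s + l = 12 vs p + q = 15
s + l < p + q (Grashof) with shortest = coupler link → Grashof double-rocker

Grashof double-rocker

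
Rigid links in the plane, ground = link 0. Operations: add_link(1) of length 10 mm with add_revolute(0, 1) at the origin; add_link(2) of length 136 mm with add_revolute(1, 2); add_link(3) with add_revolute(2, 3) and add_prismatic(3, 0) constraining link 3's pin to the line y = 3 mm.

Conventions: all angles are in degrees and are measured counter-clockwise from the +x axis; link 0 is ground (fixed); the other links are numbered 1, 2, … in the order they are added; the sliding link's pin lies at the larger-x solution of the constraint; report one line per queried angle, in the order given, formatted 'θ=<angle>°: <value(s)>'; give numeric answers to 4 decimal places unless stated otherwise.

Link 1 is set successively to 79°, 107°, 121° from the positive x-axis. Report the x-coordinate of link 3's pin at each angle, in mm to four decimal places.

geometry: r = 10 mm, L = 136 mm, e = 3 mm
θ=79°: crank pin P = (r cos θ, r sin θ) = (1.908090, 9.816272)
θ=79°: h = r sin θ − e = 9.816272 − 3 = 6.816272
θ=79°: x = r cos θ + √(L² − h²) = 1.908090 + 135.829078 = 137.737168
θ=107°: crank pin P = (r cos θ, r sin θ) = (-2.923717, 9.563048)
θ=107°: h = r sin θ − e = 9.563048 − 3 = 6.563048
θ=107°: x = r cos θ + √(L² − h²) = -2.923717 + 135.841549 = 132.917832
θ=121°: crank pin P = (r cos θ, r sin θ) = (-5.150381, 8.571673)
θ=121°: h = r sin θ − e = 8.571673 − 3 = 5.571673
θ=121°: x = r cos θ + √(L² − h²) = -5.150381 + 135.885821 = 130.735441

θ=79°: 137.7372
θ=107°: 132.9178
θ=121°: 130.7354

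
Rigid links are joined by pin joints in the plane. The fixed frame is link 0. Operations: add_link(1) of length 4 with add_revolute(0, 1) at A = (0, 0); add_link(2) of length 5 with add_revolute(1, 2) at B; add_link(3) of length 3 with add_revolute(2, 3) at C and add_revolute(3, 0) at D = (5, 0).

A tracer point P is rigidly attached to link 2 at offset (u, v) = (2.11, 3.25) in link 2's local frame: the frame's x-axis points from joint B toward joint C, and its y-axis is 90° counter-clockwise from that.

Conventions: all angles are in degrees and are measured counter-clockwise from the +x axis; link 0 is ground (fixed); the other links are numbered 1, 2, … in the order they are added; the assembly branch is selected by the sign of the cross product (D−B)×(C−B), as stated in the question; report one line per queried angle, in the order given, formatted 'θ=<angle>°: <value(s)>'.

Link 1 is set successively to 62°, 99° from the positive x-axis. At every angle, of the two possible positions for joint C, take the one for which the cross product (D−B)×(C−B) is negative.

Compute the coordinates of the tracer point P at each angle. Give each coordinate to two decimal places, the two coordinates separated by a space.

A=(0,0), D=(5.00,0)
θ=62°: B = A + 4.00·(cos62°, sin62°) = (1.8779, 3.5318)
θ=62°: |BD| = 4.7139
θ=62°: circle(B,5.00) ∩ circle(D,3.00): a=4.0541, h=2.9265
θ=62°:   candidates: C₊=(6.7556,2.4327) cross=13.795; C₋=(2.3703,-1.4439) cross=-13.795
θ=62°:   branch - wants cross < 0 → take C=(2.3703,-1.4439) (cross=-13.795)
θ=62°: ex = (C−B)/|BC| = (0.0985,-0.9951); ey = (0.9951,0.0985)
θ=62°: P = B + 2.11·ex + 3.25·ey = (5.3199,1.7521)
θ=99°: B = A + 4.00·(cos99°, sin99°) = (-0.6257, 3.9508)
θ=99°: |BD| = 6.8744
θ=99°: circle(B,5.00) ∩ circle(D,3.00): a=4.6009, h=1.9574
θ=99°:   candidates: C₊=(4.2644,2.9084) cross=13.456; C₋=(2.0146,-0.2953) cross=-13.456
θ=99°:   branch - wants cross < 0 → take C=(2.0146,-0.2953) (cross=-13.456)
θ=99°: ex = (C−B)/|BC| = (0.5281,-0.8492); ey = (0.8492,0.5281)
θ=99°: P = B + 2.11·ex + 3.25·ey = (3.2484,3.8751)

θ=62°: 5.32 1.75
θ=99°: 3.25 3.88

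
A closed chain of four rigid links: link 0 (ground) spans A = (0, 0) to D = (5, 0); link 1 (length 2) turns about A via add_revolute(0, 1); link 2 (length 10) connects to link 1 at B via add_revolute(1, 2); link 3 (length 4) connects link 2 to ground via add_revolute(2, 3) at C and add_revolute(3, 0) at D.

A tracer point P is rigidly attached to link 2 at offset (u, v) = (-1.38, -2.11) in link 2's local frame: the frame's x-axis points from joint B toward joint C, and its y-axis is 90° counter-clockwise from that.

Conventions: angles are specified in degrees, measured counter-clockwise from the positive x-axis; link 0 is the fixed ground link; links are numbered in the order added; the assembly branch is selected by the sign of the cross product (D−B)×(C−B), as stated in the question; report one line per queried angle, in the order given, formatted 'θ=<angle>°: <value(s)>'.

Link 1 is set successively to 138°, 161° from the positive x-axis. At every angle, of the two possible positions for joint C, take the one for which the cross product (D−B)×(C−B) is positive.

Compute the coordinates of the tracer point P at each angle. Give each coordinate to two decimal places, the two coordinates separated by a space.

A=(0,0), D=(5.00,0)
θ=138°: B = A + 2.00·(cos138°, sin138°) = (-1.4863, 1.3383)
θ=138°: |BD| = 6.6229
θ=138°: circle(B,10.00) ∩ circle(D,4.00): a=9.6531, h=2.6111
θ=138°:   candidates: C₊=(8.4953,1.9450) cross=17.293; C₋=(7.4400,-3.1696) cross=-17.293
θ=138°:   branch + wants cross > 0 → take C=(8.4953,1.9450) (cross=17.293)
θ=138°: ex = (C−B)/|BC| = (0.9982,0.0607); ey = (-0.0607,0.9982)
θ=138°: P = B + -1.38·ex + -2.11·ey = (-2.7357,-0.8516)
θ=161°: B = A + 2.00·(cos161°, sin161°) = (-1.8910, 0.6511)
θ=161°: |BD| = 6.9217
θ=161°: circle(B,10.00) ∩ circle(D,4.00): a=9.5287, h=3.0338
θ=161°:   candidates: C₊=(7.8808,2.7751) cross=20.999; C₋=(7.3100,-3.2655) cross=-20.999
θ=161°:   branch + wants cross > 0 → take C=(7.8808,2.7751) (cross=20.999)
θ=161°: ex = (C−B)/|BC| = (0.9772,0.2124); ey = (-0.2124,0.9772)
θ=161°: P = B + -1.38·ex + -2.11·ey = (-2.7914,-1.7038)

θ=138°: -2.74 -0.85
θ=161°: -2.79 -1.70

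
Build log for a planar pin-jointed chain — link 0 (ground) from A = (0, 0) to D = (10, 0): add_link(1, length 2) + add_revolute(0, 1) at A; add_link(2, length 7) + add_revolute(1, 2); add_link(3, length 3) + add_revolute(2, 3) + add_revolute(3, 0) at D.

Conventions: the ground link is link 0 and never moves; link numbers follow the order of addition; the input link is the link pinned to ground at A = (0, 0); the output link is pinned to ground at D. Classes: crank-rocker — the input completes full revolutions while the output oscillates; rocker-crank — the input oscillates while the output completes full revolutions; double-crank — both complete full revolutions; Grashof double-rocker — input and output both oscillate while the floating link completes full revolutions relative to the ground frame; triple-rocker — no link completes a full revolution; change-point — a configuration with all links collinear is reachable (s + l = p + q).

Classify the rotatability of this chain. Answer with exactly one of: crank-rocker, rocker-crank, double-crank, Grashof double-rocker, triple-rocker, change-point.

lengths: ground=10, input=2, coupler=7, output=3
sorted: s=2 (shortest), l=10 (longest), p+q=10
s + l = 12 vs p + q = 10
s + l > p + q → non-Grashof → no link fully rotates → triple-rocker

triple-rocker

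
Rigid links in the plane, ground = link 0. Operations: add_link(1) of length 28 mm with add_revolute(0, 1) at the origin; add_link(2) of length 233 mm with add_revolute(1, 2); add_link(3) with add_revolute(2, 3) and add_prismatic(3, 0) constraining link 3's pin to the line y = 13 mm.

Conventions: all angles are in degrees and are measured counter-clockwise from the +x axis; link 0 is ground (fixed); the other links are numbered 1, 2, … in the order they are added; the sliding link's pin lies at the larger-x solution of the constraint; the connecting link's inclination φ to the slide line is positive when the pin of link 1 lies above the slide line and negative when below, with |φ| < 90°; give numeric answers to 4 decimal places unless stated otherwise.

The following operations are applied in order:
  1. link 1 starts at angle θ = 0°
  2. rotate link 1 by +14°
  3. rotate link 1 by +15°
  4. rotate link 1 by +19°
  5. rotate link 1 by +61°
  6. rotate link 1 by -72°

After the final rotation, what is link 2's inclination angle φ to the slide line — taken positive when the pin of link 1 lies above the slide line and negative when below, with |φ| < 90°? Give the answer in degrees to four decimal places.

geometry: r = 28 mm, L = 233 mm, e = 13 mm; θ starts at 0°
rotate link 1 by +14°: θ ← 0° +14° = 14°
rotate link 1 by +15°: θ ← 14° +15° = 29°
rotate link 1 by +19°: θ ← 29° +19° = 48°
rotate link 1 by +61°: θ ← 48° +61° = 109°
rotate link 1 by -72°: θ ← 109° -72° = 37°
h = r sin θ − e = 16.850821 − 13 = 3.850821
sin φ = h / L = 3.850821 / 233 = 0.01652713
φ = arcsin(0.01652713) = 0.946978°

0.9470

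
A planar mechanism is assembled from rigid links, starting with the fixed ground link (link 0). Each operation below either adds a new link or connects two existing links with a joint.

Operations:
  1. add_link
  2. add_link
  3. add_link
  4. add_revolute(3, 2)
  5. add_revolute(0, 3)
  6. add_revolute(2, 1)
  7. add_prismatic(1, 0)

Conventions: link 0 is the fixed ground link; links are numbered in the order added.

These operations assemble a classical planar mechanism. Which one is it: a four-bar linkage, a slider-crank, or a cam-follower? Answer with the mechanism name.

links: 4 (incl. ground); joints: 3 revolute, 1 prismatic, 0 higher (cam) pair, forming one closed loop
4 links, 3 revolutes + 1 prismatic in one loop → slider-crank

slider-crank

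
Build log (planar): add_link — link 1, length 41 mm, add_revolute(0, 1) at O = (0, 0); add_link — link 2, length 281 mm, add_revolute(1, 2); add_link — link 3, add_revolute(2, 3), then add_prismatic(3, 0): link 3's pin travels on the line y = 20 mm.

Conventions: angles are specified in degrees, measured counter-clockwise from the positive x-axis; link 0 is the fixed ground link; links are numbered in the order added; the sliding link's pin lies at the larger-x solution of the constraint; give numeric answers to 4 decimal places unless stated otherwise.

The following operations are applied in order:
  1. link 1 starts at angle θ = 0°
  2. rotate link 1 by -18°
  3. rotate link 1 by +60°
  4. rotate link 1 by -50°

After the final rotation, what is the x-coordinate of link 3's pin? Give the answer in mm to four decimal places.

geometry: r = 41 mm, L = 281 mm, e = 20 mm; θ starts at 0°
rotate link 1 by -18°: θ ← 0° -18° = -18°
rotate link 1 by +60°: θ ← -18° +60° = 42°
rotate link 1 by -50°: θ ← 42° -50° = -8°
crank pin P = (r cos θ, r sin θ) = (40.600991, -5.706097)
h = r sin θ − e = -5.706097 − 20 = -25.706097
x = r cos θ + √(L² − h²) = 40.600991 + 279.821723 = 320.422714

320.4227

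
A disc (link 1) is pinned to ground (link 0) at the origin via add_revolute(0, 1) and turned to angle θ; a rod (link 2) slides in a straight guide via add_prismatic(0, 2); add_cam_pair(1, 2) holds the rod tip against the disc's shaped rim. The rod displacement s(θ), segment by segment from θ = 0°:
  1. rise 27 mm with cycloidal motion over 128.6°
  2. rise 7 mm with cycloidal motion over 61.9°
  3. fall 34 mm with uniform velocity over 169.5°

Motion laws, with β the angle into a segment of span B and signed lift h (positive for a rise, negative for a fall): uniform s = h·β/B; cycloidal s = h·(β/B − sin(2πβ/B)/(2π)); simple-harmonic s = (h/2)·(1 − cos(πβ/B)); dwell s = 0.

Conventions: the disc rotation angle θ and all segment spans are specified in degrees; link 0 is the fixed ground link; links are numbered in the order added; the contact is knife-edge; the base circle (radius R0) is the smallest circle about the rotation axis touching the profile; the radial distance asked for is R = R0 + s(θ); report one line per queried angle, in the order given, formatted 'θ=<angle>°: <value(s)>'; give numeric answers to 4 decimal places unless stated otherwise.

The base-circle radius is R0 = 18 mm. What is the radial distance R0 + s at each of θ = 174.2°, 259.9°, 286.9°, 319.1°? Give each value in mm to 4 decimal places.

segment 1 (0° to 128.6°, cycloidal, h = 27) is passed completely: s = 0.0000 + (27) = 27.0000
θ = 174.2° falls in segment 2 (128.6° to 190.5°, cycloidal, h = 7): β = 174.2 − 128.6 = 45.6°, B = 61.9°; Δs = 7·(0.7367 − sin(2π·0.7367)/(2π)) = 6.2669; s = 27.0000 + 6.2669 = 33.2669
segment 2 (128.6° to 190.5°, cycloidal, h = 7) is passed completely: s = 27.0000 + (7) = 34.0000
θ = 259.9° falls in segment 3 (190.5° to 360°, uniform, h = -34): β = 259.9 − 190.5 = 69.4°, B = 169.5°; Δs = -34·69.4/169.5 = -13.9209; s = 34.0000 − 13.9209 = 20.0791
θ = 286.9° falls in segment 3 (190.5° to 360°, uniform, h = -34): β = 286.9 − 190.5 = 96.4°, B = 169.5°; Δs = -34·96.4/169.5 = -19.3369; s = 34.0000 − 19.3369 = 14.6631
θ = 319.1° falls in segment 3 (190.5° to 360°, uniform, h = -34): β = 319.1 − 190.5 = 128.6°, B = 169.5°; Δs = -34·128.6/169.5 = -25.7959; s = 34.0000 − 25.7959 = 8.2041
θ=174.2°: R = R0 + s = 18 + 33.2669 = 51.2669
θ=259.9°: R = R0 + s = 18 + 20.0791 = 38.0791
θ=286.9°: R = R0 + s = 18 + 14.6631 = 32.6631
θ=319.1°: R = R0 + s = 18 + 8.2041 = 26.2041

θ=174.2°: 51.2669
θ=259.9°: 38.0791
θ=286.9°: 32.6631
θ=319.1°: 26.2041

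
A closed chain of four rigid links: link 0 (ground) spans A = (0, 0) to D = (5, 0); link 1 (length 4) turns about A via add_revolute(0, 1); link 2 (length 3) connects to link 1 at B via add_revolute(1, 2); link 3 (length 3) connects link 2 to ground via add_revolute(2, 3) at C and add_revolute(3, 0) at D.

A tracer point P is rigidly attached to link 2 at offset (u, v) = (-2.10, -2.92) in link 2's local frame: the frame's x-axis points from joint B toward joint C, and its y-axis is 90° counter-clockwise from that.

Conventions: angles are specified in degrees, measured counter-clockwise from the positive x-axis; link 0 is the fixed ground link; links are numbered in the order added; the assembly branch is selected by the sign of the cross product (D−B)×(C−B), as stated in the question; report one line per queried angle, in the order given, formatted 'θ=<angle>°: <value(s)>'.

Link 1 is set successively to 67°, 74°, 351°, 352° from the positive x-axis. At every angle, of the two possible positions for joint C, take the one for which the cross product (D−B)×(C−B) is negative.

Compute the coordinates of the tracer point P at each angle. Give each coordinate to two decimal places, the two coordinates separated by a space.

A=(0,0), D=(5.00,0)
θ=67°: B = A + 4.00·(cos67°, sin67°) = (1.5629, 3.6820)
θ=67°: |BD| = 5.0369
θ=67°: circle(B,3.00) ∩ circle(D,3.00): a=2.5185, h=1.6301
θ=67°:   candidates: C₊=(4.4731,2.9534) cross=8.211; C₋=(2.0898,0.7287) cross=-8.211
θ=67°:   branch - wants cross < 0 → take C=(2.0898,0.7287) (cross=-8.211)
θ=67°: ex = (C−B)/|BC| = (0.1756,-0.9845); ey = (0.9845,0.1756)
θ=67°: P = B + -2.10·ex + -2.92·ey = (-1.6805,5.2365)
θ=74°: B = A + 4.00·(cos74°, sin74°) = (1.1025, 3.8450)
θ=74°: |BD| = 5.4749
θ=74°: circle(B,3.00) ∩ circle(D,3.00): a=2.7374, h=1.2273
θ=74°:   candidates: C₊=(3.9132,2.7962) cross=6.720; C₋=(2.1893,1.0488) cross=-6.720
θ=74°:   branch - wants cross < 0 → take C=(2.1893,1.0488) (cross=-6.720)
θ=74°: ex = (C−B)/|BC| = (0.3623,-0.9321); ey = (0.9321,0.3623)
θ=74°: P = B + -2.10·ex + -2.92·ey = (-2.3799,4.7446)
θ=351°: B = A + 4.00·(cos351°, sin351°) = (3.9508, -0.6257)
θ=351°: |BD| = 1.2217
θ=351°: circle(B,3.00) ∩ circle(D,3.00): a=0.6108, h=2.9372
θ=351°:   candidates: C₊=(2.9710,2.2098) cross=3.588; C₋=(5.9798,-2.8355) cross=-3.588
θ=351°:   branch - wants cross < 0 → take C=(5.9798,-2.8355) (cross=-3.588)
θ=351°: ex = (C−B)/|BC| = (0.6763,-0.7366); ey = (0.7366,0.6763)
θ=351°: P = B + -2.10·ex + -2.92·ey = (0.3796,-1.0538)
θ=352°: B = A + 4.00·(cos352°, sin352°) = (3.9611, -0.5567)
θ=352°: |BD| = 1.1787
θ=352°: circle(B,3.00) ∩ circle(D,3.00): a=0.5893, h=2.9415
θ=352°:   candidates: C₊=(3.0912,2.3144) cross=3.467; C₋=(5.8698,-2.8711) cross=-3.467
θ=352°:   branch - wants cross < 0 → take C=(5.8698,-2.8711) (cross=-3.467)
θ=352°: ex = (C−B)/|BC| = (0.6363,-0.7715); ey = (0.7715,0.6363)
θ=352°: P = B + -2.10·ex + -2.92·ey = (0.3722,-0.7945)

θ=67°: -1.68 5.24
θ=74°: -2.38 4.74
θ=351°: 0.38 -1.05
θ=352°: 0.37 -0.79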